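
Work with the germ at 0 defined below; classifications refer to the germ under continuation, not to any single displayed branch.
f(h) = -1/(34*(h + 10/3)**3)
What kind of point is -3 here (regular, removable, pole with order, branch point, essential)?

Denominator factors: h + 10/3 = 1/3 at h = -3 — none vanishes.
So the germ continues analytically to -3.

The point is a regular point.


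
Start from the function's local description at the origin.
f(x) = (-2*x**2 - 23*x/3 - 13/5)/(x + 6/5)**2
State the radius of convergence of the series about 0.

Denominator factor (x + 6/5)^2: pole of order 2 at -6/5, modulus 6/5.
The radius of convergence is the smallest modulus among the singular points: 6/5.

The radius of convergence is 6/5.


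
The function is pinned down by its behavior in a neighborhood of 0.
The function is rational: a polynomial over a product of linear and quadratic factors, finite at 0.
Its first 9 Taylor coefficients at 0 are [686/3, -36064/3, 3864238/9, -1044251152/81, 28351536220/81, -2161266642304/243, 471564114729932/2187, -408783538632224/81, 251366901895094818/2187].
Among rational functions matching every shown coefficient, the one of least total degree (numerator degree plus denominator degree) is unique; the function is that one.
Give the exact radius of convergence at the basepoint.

No rational of total degree below 7 reproduces all 9 coefficients; solving the [1/6] Pade equations on them gives f(σ) = (16*σ/7 + 2/3)/(σ**2 + 8*σ/3 + 1/7)**3, whose expansion matches every shown term.
Denominator factor (σ**2 + 8*σ/3 + 1/7)^3: discriminant 412/63, real irrational roots -4/3 + (1/21)*sqrt(721) and -4/3 - (1/21)*sqrt(721); poles of order 3, moduli 4/3 - (1/21)*sqrt(721) and 4/3 + (1/21)*sqrt(721).
The radius of convergence is the smallest modulus among the singular points: 4/3 - (1/21)*sqrt(721).

The radius of convergence is 4/3 - (1/21)*sqrt(721).


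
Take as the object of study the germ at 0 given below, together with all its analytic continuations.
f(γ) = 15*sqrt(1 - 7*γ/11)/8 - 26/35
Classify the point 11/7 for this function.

The term (15/8)*sqrt(1 - γ/(11/7)) has argument 1 - 11/7/(11/7) = 0 at 11/7: a square-root (algebraic, two-sheeted) branch point; the remaining terms are analytic or single-valued there.

The point is an algebraic (square-root) branch point.


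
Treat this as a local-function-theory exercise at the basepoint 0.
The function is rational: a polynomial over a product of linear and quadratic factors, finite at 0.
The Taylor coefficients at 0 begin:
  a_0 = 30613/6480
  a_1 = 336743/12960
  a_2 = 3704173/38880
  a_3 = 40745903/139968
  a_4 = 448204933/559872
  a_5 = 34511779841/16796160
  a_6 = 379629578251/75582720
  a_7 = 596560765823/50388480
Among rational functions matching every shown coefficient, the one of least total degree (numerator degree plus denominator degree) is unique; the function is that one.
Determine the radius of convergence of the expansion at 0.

The radius of convergence is 6/11.

No rational of total degree below 3 reproduces all 8 coefficients; solving the [0/3] Pade equations on them gives f(θ) = -23/(30*(θ - 6/11)**3), whose expansion matches every shown term.
Denominator factor (θ - 6/11)^3: pole of order 3 at 6/11, modulus 6/11.
The radius of convergence is the smallest modulus among the singular points: 6/11.


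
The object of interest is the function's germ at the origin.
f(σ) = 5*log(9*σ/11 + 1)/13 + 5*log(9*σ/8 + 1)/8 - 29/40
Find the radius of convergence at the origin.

Branch term (5/8)*log(1 - σ/(-8/9)): its argument vanishes at σ = -8/9, a logarithmic branch point, modulus 8/9.
Branch term (5/13)*log(1 - σ/(-11/9)): its argument vanishes at σ = -11/9, a logarithmic branch point, modulus 11/9.
The radius of convergence is the smallest modulus among the singular points: 8/9.

The radius of convergence is 8/9.


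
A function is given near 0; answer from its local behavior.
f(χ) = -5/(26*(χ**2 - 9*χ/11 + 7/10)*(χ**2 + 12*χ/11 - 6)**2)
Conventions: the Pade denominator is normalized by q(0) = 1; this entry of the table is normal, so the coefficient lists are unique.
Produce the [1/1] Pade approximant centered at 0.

The Pade approximant has numerator coefficients [-25/3276, -98675/12756744]; denominator coefficients [1, -14143/27258].

Taylor coefficients needed (expand at 0): a_0 = -25/3276, a_1 = -1475/126126, a_2 = -353575/58270212.
Write the denominator as Q(χ) = 1 + q1*χ. Requiring Q*f - P = O(χ^3) with deg P <= 1 kills the coefficients of χ^2..χ^2 in Q*f:
  χ^2: a_2 + q1*a_1 = 0, i.e. -353575/58270212 + (-1475/126126)*q1 = 0.
Solving this linear system: q1 = -14143/27258.
The numerator is Q*f truncated at degree 1: P0 = a_0 = -25/3276; P1 = a_1 + q1*a_0 = -98675/12756744.


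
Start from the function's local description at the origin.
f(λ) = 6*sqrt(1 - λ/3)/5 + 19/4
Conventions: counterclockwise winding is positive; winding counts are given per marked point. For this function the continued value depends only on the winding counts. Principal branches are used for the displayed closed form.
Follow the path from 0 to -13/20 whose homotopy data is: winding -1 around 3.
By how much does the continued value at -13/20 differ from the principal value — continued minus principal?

Continued minus principal equals -(2/25)*sqrt(1095).

The rational part is single-valued and drops out of the difference; each branch term changes only by its own monodromy.
(6/5)*sqrt(1 - λ/(3)): winding -1 is odd, the square root flips sign, contributing -2*(6/5)*sqrt(1 - (-13/20)/(3)) = -2*(6/5)*sqrt(73/60) = -(2/25)*sqrt(1095).
Summing the contributions at λ = -13/20 gives -(2/25)*sqrt(1095).


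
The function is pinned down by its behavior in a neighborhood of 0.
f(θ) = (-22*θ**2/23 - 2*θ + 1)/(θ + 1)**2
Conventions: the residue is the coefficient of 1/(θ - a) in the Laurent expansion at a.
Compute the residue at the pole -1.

The residue is -2/23.

At the order-2 pole -1 set g(θ) = (θ - (-1))^2*f(θ) = -22*θ**2/23 - 2*θ + 1.
Order-2 pole: residue = g'(a); g'(-1) = -2/23, so the residue is -2/23.


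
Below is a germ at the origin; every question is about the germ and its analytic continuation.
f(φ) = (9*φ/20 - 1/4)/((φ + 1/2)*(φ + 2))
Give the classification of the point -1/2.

The denominator factor φ + 1/2 vanishes at -1/2 and appears to the power 1; the numerator there equals -19/40, nonzero, and no other factor vanishes.
Hence a pole whose order is the multiplicity, 1.

The point is a pole of order 1.


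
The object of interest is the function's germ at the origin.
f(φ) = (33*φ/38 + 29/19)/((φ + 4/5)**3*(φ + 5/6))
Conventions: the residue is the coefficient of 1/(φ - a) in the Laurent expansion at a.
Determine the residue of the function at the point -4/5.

The residue is 411750/19.

At the order-3 pole -4/5 set g(φ) = (φ - (-4/5))^3*f(φ) = (33*φ/38 + 29/19)/(φ + 5/6).
Order-3 pole: residue = g''(a)/2; g''(-4/5) = 823500/19, so the residue is 411750/19.


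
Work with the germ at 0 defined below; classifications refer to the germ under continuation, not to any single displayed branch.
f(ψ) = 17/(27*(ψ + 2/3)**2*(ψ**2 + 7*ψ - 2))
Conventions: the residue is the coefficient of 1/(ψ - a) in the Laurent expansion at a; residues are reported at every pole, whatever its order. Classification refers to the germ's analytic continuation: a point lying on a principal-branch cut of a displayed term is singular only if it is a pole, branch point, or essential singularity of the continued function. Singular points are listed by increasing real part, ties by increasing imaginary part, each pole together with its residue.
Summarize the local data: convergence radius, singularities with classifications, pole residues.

Radius of convergence at 0: -7/2 + (1/2)*sqrt(57).
At -7/2 - (1/2)*sqrt(57): a pole of order 1; residue 289/6272 - (6817/1072512)*sqrt(57).
At -2/3: a pole of order 2; residue -289/3136.
At -7/2 + (1/2)*sqrt(57): a pole of order 1; residue 289/6272 + (6817/1072512)*sqrt(57).

Denominator factor (ψ**2 + 7*ψ - 2): discriminant 57, real irrational roots -7/2 + (1/2)*sqrt(57) and -7/2 - (1/2)*sqrt(57); poles of order 1, moduli -7/2 + (1/2)*sqrt(57) and 7/2 + (1/2)*sqrt(57).
Denominator factor (ψ + 2/3)^2: pole of order 2 at -2/3, modulus 2/3.
The radius of convergence is the smallest modulus among the singular points: -7/2 + (1/2)*sqrt(57).
The factor ψ**2 + 7*ψ - 2 splits as (ψ - a)(ψ - a') with a = -7/2 - (1/2)*sqrt(57), a' = -7/2 + (1/2)*sqrt(57). At the order-1 pole a set g(ψ) = (ψ - a)*f(ψ) = [17/(27*(ψ + 2/3)**2)] / (ψ - a').
Simple pole: residue = g(a) at a = -7/2 - (1/2)*sqrt(57), which is 289/6272 - (6817/1072512)*sqrt(57).
At the order-2 pole -2/3 set g(ψ) = (ψ - (-2/3))^2*f(ψ) = 17/(27*(ψ**2 + 7*ψ - 2)).
Order-2 pole: residue = g'(a); g'(-2/3) = -289/3136, so the residue is -289/3136.
The factor ψ**2 + 7*ψ - 2 splits as (ψ - a)(ψ - a') with a = -7/2 + (1/2)*sqrt(57), a' = -7/2 - (1/2)*sqrt(57). At the order-1 pole a set g(ψ) = (ψ - a)*f(ψ) = [17/(27*(ψ + 2/3)**2)] / (ψ - a').
Simple pole: residue = g(a) at a = -7/2 + (1/2)*sqrt(57), which is 289/6272 + (6817/1072512)*sqrt(57).
List the singular points by increasing real part (a conjugate pair: the negative imaginary part first).


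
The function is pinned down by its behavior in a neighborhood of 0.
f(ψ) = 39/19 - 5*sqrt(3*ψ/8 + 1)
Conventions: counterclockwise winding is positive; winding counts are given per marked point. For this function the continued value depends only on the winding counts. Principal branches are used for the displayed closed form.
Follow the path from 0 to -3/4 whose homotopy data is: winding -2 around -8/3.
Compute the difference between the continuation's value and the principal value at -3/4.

The rational part is single-valued and drops out of the difference; each branch term changes only by its own monodromy.
(-5)*sqrt(1 - ψ/(-8/3)): winding -2 is even, the square root returns to the same sheet, contribution 0.
Summing the contributions at ψ = -3/4 gives 0.

Continued minus principal equals 0.


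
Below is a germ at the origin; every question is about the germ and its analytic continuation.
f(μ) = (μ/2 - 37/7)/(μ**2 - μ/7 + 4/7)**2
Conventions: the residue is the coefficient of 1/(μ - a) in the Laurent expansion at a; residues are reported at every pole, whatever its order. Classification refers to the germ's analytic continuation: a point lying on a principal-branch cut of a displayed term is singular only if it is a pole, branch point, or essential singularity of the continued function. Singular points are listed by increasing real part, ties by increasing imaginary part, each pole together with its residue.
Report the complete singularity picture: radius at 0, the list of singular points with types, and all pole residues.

Denominator factor (μ**2 - μ/7 + 4/7)^2: discriminant -111/49, complex-conjugate roots (1/14) + ((1/14)*sqrt(111))*i and (1/14) - ((1/14)*sqrt(111))*i; poles of order 2, moduli (2/7)*sqrt(7) and (2/7)*sqrt(7).
The radius of convergence is the smallest modulus among the singular points: (2/7)*sqrt(7).
The factor μ**2 - μ/7 + 4/7 splits as (μ - a)(μ - a') with a = (1/14) - ((1/14)*sqrt(111))*i, a' = (1/14) + ((1/14)*sqrt(111))*i. At the order-2 pole a set g(μ) = (μ - a)^2*f(μ) = [μ/2 - 37/7] / (μ - a')^2.
Order-2 pole: residue = g'(a); g'((1/14) - ((1/14)*sqrt(111))*i) = -((2401/8214)*sqrt(111))*i, so the residue is -((2401/8214)*sqrt(111))*i.
The factor μ**2 - μ/7 + 4/7 splits as (μ - a)(μ - a') with a = (1/14) + ((1/14)*sqrt(111))*i, a' = (1/14) - ((1/14)*sqrt(111))*i. At the order-2 pole a set g(μ) = (μ - a)^2*f(μ) = [μ/2 - 37/7] / (μ - a')^2.
Order-2 pole: residue = g'(a); g'((1/14) + ((1/14)*sqrt(111))*i) = ((2401/8214)*sqrt(111))*i, so the residue is ((2401/8214)*sqrt(111))*i.
List the singular points by increasing real part (a conjugate pair: the negative imaginary part first).

Radius of convergence at 0: (2/7)*sqrt(7).
At (1/14) - ((1/14)*sqrt(111))*i: a pole of order 2; residue -((2401/8214)*sqrt(111))*i.
At (1/14) + ((1/14)*sqrt(111))*i: a pole of order 2; residue ((2401/8214)*sqrt(111))*i.


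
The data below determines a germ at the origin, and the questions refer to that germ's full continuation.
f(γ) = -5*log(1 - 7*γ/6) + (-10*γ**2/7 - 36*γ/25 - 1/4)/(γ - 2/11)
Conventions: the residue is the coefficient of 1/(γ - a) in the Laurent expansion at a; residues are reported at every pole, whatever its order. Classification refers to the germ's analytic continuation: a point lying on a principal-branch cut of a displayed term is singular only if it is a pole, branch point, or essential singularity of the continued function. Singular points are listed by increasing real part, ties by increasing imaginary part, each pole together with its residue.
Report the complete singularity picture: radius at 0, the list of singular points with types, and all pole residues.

Denominator factor (γ - 2/11): pole of order 1 at 2/11, modulus 2/11.
Branch term (-5)*log(1 - γ/(6/7)): its argument vanishes at γ = 6/7, a logarithmic branch point, modulus 6/7.
The radius of convergence is the smallest modulus among the singular points: 2/11.
The branch term is analytic at 2/11 and contributes nothing to the residue; only the rational part matters.
At the order-1 pole 2/11 set g(γ) = (γ - (2/11))*(rational part) = -10*γ**2/7 - 36*γ/25 - 1/4.
Simple pole: residue = g(a) at a = 2/11, which is -47351/84700.
List the singular points by increasing real part (a conjugate pair: the negative imaginary part first).

Radius of convergence at 0: 2/11.
At 2/11: a pole of order 1; residue -47351/84700.
At 6/7: a logarithmic branch point.


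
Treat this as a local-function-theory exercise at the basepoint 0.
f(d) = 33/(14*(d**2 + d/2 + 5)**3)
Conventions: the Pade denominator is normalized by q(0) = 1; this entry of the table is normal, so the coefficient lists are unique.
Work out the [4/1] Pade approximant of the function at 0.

Taylor coefficients needed (expand at 0): a_0 = 33/1750, a_1 = -99/17500, a_2 = -891/87500, a_3 = 759/175000, a_4 = 11979/3500000, a_5 = -357093/175000000.
Write the denominator as Q(d) = 1 + q1*d. Requiring Q*f - P = O(d^6) with deg P <= 4 kills the coefficients of d^5..d^5 in Q*f:
  d^5: a_5 + q1*a_4 = 0, i.e. -357093/175000000 + (11979/3500000)*q1 = 0.
Solving this linear system: q1 = 3607/6050.
The numerator is Q*f truncated at degree 4: P0 = a_0 = 33/1750; P1 = a_1 + q1*a_0 = 192/34375; P2 = a_2 + q1*a_1 = -18639/1375000; P3 = a_3 + q1*a_2 = -41721/24062500; P4 = a_4 + q1*a_3 = 1156611/192500000.

The Pade approximant has numerator coefficients [33/1750, 192/34375, -18639/1375000, -41721/24062500, 1156611/192500000]; denominator coefficients [1, 3607/6050].


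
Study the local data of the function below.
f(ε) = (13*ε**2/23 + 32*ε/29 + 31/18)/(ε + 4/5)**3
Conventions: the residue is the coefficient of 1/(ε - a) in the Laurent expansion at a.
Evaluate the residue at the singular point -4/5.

At the order-3 pole -4/5 set g(ε) = (ε - (-4/5))^3*f(ε) = 13*ε**2/23 + 32*ε/29 + 31/18.
Order-3 pole: residue = g''(a)/2; g''(-4/5) = 26/23, so the residue is 13/23.

The residue is 13/23.


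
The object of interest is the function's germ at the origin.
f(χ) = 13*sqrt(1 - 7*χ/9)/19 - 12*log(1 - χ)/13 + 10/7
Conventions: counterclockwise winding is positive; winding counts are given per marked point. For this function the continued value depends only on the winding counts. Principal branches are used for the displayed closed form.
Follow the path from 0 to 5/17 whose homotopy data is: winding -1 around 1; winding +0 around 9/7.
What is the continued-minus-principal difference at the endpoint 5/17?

The rational part is single-valued and drops out of the difference; each branch term changes only by its own monodromy.
(-12/13)*log(1 - χ/(1)): each positive loop around 1 adds 2*pi*i to the log, so winding -1 contributes (-12/13)*(-1)*2*pi*i = (24/13)*pi*i.
(13/19)*sqrt(1 - χ/(9/7)): winding +0 is even, the square root returns to the same sheet, contribution 0.
Summing the contributions at χ = 5/17 gives (24/13)*pi*i.

Continued minus principal equals (24/13)*pi*i.


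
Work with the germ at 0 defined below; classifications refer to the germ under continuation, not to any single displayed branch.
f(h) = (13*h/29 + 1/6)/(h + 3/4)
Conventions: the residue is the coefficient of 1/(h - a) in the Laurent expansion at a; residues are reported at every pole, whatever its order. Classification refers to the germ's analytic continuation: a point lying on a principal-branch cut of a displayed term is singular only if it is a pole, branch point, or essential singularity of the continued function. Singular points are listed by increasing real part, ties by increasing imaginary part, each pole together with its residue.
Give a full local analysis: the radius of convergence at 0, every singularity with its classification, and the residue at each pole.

Denominator factor (h + 3/4): pole of order 1 at -3/4, modulus 3/4.
The radius of convergence is the smallest modulus among the singular points: 3/4.
At the order-1 pole -3/4 set g(h) = (h - (-3/4))*f(h) = 13*h/29 + 1/6.
Simple pole: residue = g(a) at a = -3/4, which is -59/348.

Radius of convergence at 0: 3/4.
At -3/4: a pole of order 1; residue -59/348.


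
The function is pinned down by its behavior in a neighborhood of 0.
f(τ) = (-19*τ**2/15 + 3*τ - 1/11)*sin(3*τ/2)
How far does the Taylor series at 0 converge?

The factor sin(3*τ/2) is entire and contributes no finite singular point.
The polynomial part has no poles.
No finite singular points: the Taylor series at 0 converges everywhere.

The radius of convergence is infinite.


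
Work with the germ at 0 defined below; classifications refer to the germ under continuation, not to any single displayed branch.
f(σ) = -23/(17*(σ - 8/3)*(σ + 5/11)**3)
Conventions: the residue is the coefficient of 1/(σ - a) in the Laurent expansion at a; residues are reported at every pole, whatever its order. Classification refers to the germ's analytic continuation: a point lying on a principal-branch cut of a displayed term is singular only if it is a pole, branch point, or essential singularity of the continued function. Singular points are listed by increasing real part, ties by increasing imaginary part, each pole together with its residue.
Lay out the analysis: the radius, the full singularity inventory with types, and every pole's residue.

Denominator factor (σ + 5/11)^3: pole of order 3 at -5/11, modulus 5/11.
Denominator factor (σ - 8/3): pole of order 1 at 8/3, modulus 8/3.
The radius of convergence is the smallest modulus among the singular points: 5/11.
At the order-3 pole -5/11 set g(σ) = (σ - (-5/11))^3*f(σ) = -23/(17*(σ - 8/3)).
Order-3 pole: residue = g''(a)/2; g''(-5/11) = 1653102/18576359, so the residue is 826551/18576359.
At the order-1 pole 8/3 set g(σ) = (σ - (8/3))*f(σ) = -23/(17*(σ + 5/11)**3).
Simple pole: residue = g(a) at a = 8/3, which is -826551/18576359.
List the singular points by increasing real part (a conjugate pair: the negative imaginary part first).

Radius of convergence at 0: 5/11.
At -5/11: a pole of order 3; residue 826551/18576359.
At 8/3: a pole of order 1; residue -826551/18576359.


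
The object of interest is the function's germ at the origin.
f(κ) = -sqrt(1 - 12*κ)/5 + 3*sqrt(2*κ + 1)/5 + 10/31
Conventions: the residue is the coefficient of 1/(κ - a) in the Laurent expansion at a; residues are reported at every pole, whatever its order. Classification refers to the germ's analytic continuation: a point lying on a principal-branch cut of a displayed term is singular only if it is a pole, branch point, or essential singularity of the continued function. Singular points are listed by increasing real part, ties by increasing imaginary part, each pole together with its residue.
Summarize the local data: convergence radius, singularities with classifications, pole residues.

Branch term (-1/5)*sqrt(1 - κ/(1/12)): its argument vanishes at κ = 1/12, a square-root branch point, modulus 1/12.
Branch term (3/5)*sqrt(1 - κ/(-1/2)): its argument vanishes at κ = -1/2, a square-root branch point, modulus 1/2.
The radius of convergence is the smallest modulus among the singular points: 1/12.
List the singular points by increasing real part (a conjugate pair: the negative imaginary part first).

Radius of convergence at 0: 1/12.
At -1/2: an algebraic (square-root) branch point.
At 1/12: an algebraic (square-root) branch point.


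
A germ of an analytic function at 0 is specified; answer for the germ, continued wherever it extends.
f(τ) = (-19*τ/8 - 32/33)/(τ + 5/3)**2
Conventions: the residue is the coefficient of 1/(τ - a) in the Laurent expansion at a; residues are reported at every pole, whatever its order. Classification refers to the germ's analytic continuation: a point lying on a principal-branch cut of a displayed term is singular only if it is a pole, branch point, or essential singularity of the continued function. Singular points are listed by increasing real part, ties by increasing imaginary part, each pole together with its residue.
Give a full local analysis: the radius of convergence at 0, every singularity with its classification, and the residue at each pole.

Denominator factor (τ + 5/3)^2: pole of order 2 at -5/3, modulus 5/3.
The radius of convergence is the smallest modulus among the singular points: 5/3.
At the order-2 pole -5/3 set g(τ) = (τ - (-5/3))^2*f(τ) = -19*τ/8 - 32/33.
Order-2 pole: residue = g'(a); g'(-5/3) = -19/8, so the residue is -19/8.

Radius of convergence at 0: 5/3.
At -5/3: a pole of order 2; residue -19/8.


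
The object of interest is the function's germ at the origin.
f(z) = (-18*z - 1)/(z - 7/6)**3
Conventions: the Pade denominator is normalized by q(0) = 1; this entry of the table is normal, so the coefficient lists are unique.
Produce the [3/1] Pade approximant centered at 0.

Taylor coefficients needed (expand at 0): a_0 = 216/343, a_1 = 31104/2401, a_2 = 536544/16807, a_3 = 6345216/117649, a_4 = 62985600/823543.
Write the denominator as Q(z) = 1 + q1*z. Requiring Q*f - P = O(z^5) with deg P <= 3 kills the coefficients of z^4..z^4 in Q*f:
  z^4: a_4 + q1*a_3 = 0, i.e. 62985600/823543 + (6345216/117649)*q1 = 0.
Solving this linear system: q1 = -675/476.
The numerator is Q*f truncated at degree 3: P0 = a_0 = 216/343; P1 = a_1 + q1*a_0 = 492318/40817; P2 = a_2 + q1*a_1 = 3872448/285719; P3 = a_3 + q1*a_2 = 17326872/2000033.

The Pade approximant has numerator coefficients [216/343, 492318/40817, 3872448/285719, 17326872/2000033]; denominator coefficients [1, -675/476].


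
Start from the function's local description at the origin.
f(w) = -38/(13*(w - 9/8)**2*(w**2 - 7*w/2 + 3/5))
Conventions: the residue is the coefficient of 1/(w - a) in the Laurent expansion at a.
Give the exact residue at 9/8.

The residue is -4864000/5714397.

At the order-2 pole 9/8 set g(w) = (w - (9/8))^2*f(w) = -38/(13*(w**2 - 7*w/2 + 3/5)).
Order-2 pole: residue = g'(a); g'(9/8) = -4864000/5714397, so the residue is -4864000/5714397.


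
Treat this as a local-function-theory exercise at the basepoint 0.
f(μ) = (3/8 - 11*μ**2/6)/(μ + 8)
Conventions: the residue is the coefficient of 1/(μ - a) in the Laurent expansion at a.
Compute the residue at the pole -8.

At the order-1 pole -8 set g(μ) = (μ - (-8))*f(μ) = 3/8 - 11*μ**2/6.
Simple pole: residue = g(a) at a = -8, which is -2807/24.

The residue is -2807/24.


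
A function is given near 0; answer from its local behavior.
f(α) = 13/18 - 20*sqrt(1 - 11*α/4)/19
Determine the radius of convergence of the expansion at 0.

Branch term (-20/19)*sqrt(1 - α/(4/11)): its argument vanishes at α = 4/11, a square-root branch point, modulus 4/11.
The radius of convergence is the smallest modulus among the singular points: 4/11.

The radius of convergence is 4/11.


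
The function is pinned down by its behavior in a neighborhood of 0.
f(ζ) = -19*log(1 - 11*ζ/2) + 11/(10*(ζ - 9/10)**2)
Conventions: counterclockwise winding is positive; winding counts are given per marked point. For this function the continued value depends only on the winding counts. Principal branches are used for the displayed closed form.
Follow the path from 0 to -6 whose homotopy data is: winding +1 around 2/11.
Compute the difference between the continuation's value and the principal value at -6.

The rational part is single-valued and drops out of the difference; each branch term changes only by its own monodromy.
(-19)*log(1 - ζ/(2/11)): each positive loop around 2/11 adds 2*pi*i to the log, so winding +1 contributes (-19)*(1)*2*pi*i = -(38)*pi*i.
Summing the contributions at ζ = -6 gives -(38)*pi*i.

Continued minus principal equals -(38)*pi*i.


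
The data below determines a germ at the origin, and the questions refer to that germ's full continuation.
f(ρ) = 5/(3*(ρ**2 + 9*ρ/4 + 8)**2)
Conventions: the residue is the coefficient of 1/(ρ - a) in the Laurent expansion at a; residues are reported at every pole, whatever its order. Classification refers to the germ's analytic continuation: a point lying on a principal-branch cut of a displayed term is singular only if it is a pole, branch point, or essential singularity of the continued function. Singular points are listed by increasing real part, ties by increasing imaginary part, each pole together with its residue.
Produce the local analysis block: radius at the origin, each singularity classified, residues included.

Radius of convergence at 0: (2)*sqrt(2).
At (-9/8) - ((1/8)*sqrt(431))*i: a pole of order 2; residue ((640/557283)*sqrt(431))*i.
At (-9/8) + ((1/8)*sqrt(431))*i: a pole of order 2; residue -((640/557283)*sqrt(431))*i.

Denominator factor (ρ**2 + 9*ρ/4 + 8)^2: discriminant -431/16, complex-conjugate roots (-9/8) + ((1/8)*sqrt(431))*i and (-9/8) - ((1/8)*sqrt(431))*i; poles of order 2, moduli (2)*sqrt(2) and (2)*sqrt(2).
The radius of convergence is the smallest modulus among the singular points: (2)*sqrt(2).
The factor ρ**2 + 9*ρ/4 + 8 splits as (ρ - a)(ρ - a') with a = (-9/8) - ((1/8)*sqrt(431))*i, a' = (-9/8) + ((1/8)*sqrt(431))*i. At the order-2 pole a set g(ρ) = (ρ - a)^2*f(ρ) = [5/3] / (ρ - a')^2.
Order-2 pole: residue = g'(a); g'((-9/8) - ((1/8)*sqrt(431))*i) = ((640/557283)*sqrt(431))*i, so the residue is ((640/557283)*sqrt(431))*i.
The factor ρ**2 + 9*ρ/4 + 8 splits as (ρ - a)(ρ - a') with a = (-9/8) + ((1/8)*sqrt(431))*i, a' = (-9/8) - ((1/8)*sqrt(431))*i. At the order-2 pole a set g(ρ) = (ρ - a)^2*f(ρ) = [5/3] / (ρ - a')^2.
Order-2 pole: residue = g'(a); g'((-9/8) + ((1/8)*sqrt(431))*i) = -((640/557283)*sqrt(431))*i, so the residue is -((640/557283)*sqrt(431))*i.
List the singular points by increasing real part (a conjugate pair: the negative imaginary part first).


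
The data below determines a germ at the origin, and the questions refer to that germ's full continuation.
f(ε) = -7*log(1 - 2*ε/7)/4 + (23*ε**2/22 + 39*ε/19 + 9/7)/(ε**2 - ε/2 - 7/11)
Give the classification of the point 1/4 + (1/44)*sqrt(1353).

The point is a pole of order 1.

The denominator factor ε**2 - ε/2 - 7/11 vanishes at 1/4 + (1/44)*sqrt(1353) and appears to the power 1; the numerator there equals 668141/257488 + (2153/36784)*sqrt(1353), nonzero, and no other factor vanishes.
The branch terms are analytic at this point.
Hence a pole whose order is the multiplicity, 1.


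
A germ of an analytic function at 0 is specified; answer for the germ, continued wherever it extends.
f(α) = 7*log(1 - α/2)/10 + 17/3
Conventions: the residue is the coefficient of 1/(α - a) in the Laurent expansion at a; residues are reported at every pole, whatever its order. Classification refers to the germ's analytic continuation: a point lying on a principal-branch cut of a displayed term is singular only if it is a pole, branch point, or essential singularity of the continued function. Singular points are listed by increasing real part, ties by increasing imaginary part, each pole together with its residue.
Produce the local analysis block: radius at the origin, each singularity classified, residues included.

Radius of convergence at 0: 2.
At 2: a logarithmic branch point.

Branch term (7/10)*log(1 - α/(2)): its argument vanishes at α = 2, a logarithmic branch point, modulus 2.
The radius of convergence is the smallest modulus among the singular points: 2.


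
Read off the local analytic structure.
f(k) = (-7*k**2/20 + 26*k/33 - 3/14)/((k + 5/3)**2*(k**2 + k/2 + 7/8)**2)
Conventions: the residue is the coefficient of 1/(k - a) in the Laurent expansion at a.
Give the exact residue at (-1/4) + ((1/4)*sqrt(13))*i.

The residue is (124356816/644137879) + ((6256000932/544296507755)*sqrt(13))*i.


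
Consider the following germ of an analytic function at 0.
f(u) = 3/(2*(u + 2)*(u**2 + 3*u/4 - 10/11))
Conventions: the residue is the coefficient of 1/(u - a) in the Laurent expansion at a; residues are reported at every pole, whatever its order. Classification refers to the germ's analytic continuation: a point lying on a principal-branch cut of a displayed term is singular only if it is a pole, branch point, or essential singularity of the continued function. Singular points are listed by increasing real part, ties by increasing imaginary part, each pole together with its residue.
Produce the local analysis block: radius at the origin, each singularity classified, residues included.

Denominator factor (u**2 + 3*u/4 - 10/11): discriminant 739/176, real irrational roots -3/8 + (1/88)*sqrt(8129) and -3/8 - (1/88)*sqrt(8129); poles of order 1, moduli -3/8 + (1/88)*sqrt(8129) and 3/8 + (1/88)*sqrt(8129).
Denominator factor (u + 2): pole of order 1 at -2, modulus 2.
The radius of convergence is the smallest modulus among the singular points: -3/8 + (1/88)*sqrt(8129).
At the order-1 pole -2 set g(u) = (u - (-2))*f(u) = 3/(2*(u**2 + 3*u/4 - 10/11)).
Simple pole: residue = g(a) at a = -2, which is 33/35.
The factor u**2 + 3*u/4 - 10/11 splits as (u - a)(u - a') with a = -3/8 - (1/88)*sqrt(8129), a' = -3/8 + (1/88)*sqrt(8129). At the order-1 pole a set g(u) = (u - a)*f(u) = [3/(2*(u + 2))] / (u - a').
Simple pole: residue = g(a) at a = -3/8 - (1/88)*sqrt(8129), which is -33/70 - (429/51730)*sqrt(8129).
The factor u**2 + 3*u/4 - 10/11 splits as (u - a)(u - a') with a = -3/8 + (1/88)*sqrt(8129), a' = -3/8 - (1/88)*sqrt(8129). At the order-1 pole a set g(u) = (u - a)*f(u) = [3/(2*(u + 2))] / (u - a').
Simple pole: residue = g(a) at a = -3/8 + (1/88)*sqrt(8129), which is -33/70 + (429/51730)*sqrt(8129).
List the singular points by increasing real part (a conjugate pair: the negative imaginary part first).

Radius of convergence at 0: -3/8 + (1/88)*sqrt(8129).
At -2: a pole of order 1; residue 33/35.
At -3/8 - (1/88)*sqrt(8129): a pole of order 1; residue -33/70 - (429/51730)*sqrt(8129).
At -3/8 + (1/88)*sqrt(8129): a pole of order 1; residue -33/70 + (429/51730)*sqrt(8129).


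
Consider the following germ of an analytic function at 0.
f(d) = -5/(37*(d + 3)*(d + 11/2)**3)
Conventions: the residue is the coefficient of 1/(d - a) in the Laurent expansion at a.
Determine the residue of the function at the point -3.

The residue is -8/925.

At the order-1 pole -3 set g(d) = (d - (-3))*f(d) = -5/(37*(d + 11/2)**3).
Simple pole: residue = g(a) at a = -3, which is -8/925.


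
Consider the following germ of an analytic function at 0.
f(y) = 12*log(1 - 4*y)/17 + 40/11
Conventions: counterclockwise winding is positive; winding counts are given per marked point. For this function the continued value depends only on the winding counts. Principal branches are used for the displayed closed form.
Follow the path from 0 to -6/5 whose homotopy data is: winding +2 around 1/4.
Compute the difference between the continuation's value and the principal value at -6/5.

Continued minus principal equals (48/17)*pi*i.

The rational part is single-valued and drops out of the difference; each branch term changes only by its own monodromy.
(12/17)*log(1 - y/(1/4)): each positive loop around 1/4 adds 2*pi*i to the log, so winding +2 contributes (12/17)*(2)*2*pi*i = (48/17)*pi*i.
Summing the contributions at y = -6/5 gives (48/17)*pi*i.


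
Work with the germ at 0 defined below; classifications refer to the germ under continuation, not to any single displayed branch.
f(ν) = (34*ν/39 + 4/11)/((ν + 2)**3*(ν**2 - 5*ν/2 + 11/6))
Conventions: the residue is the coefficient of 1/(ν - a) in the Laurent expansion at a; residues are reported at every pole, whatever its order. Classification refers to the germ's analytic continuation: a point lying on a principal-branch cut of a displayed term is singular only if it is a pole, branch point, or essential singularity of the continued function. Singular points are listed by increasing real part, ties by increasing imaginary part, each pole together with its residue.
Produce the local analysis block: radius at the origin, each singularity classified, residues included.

Denominator factor (ν**2 - 5*ν/2 + 11/6): discriminant -13/12, complex-conjugate roots (5/4) + ((1/12)*sqrt(39))*i and (5/4) - ((1/12)*sqrt(39))*i; poles of order 1, moduli (1/6)*sqrt(66) and (1/6)*sqrt(66).
Denominator factor (ν + 2)^3: pole of order 3 at -2, modulus 2.
The radius of convergence is the smallest modulus among the singular points: (1/6)*sqrt(66).
At the order-3 pole -2 set g(ν) = (ν - (-2))^3*f(ν) = (34*ν/39 + 4/11)/(ν**2 - 5*ν/2 + 11/6).
Order-3 pole: residue = g''(a)/2; g''(-2) = 85704/3020875, so the residue is 42852/3020875.
The factor ν**2 - 5*ν/2 + 11/6 splits as (ν - a)(ν - a') with a = (5/4) - ((1/12)*sqrt(39))*i, a' = (5/4) + ((1/12)*sqrt(39))*i. At the order-1 pole a set g(ν) = (ν - a)*f(ν) = [(34*ν/39 + 4/11)/(ν + 2)**3] / (ν - a').
Simple pole: residue = g(a) at a = (5/4) - ((1/12)*sqrt(39))*i, which is (-21426/3020875) + ((19546/3020875)*sqrt(39))*i.
The factor ν**2 - 5*ν/2 + 11/6 splits as (ν - a)(ν - a') with a = (5/4) + ((1/12)*sqrt(39))*i, a' = (5/4) - ((1/12)*sqrt(39))*i. At the order-1 pole a set g(ν) = (ν - a)*f(ν) = [(34*ν/39 + 4/11)/(ν + 2)**3] / (ν - a').
Simple pole: residue = g(a) at a = (5/4) + ((1/12)*sqrt(39))*i, which is (-21426/3020875) - ((19546/3020875)*sqrt(39))*i.
List the singular points by increasing real part (a conjugate pair: the negative imaginary part first).

Radius of convergence at 0: (1/6)*sqrt(66).
At -2: a pole of order 3; residue 42852/3020875.
At (5/4) - ((1/12)*sqrt(39))*i: a pole of order 1; residue (-21426/3020875) + ((19546/3020875)*sqrt(39))*i.
At (5/4) + ((1/12)*sqrt(39))*i: a pole of order 1; residue (-21426/3020875) - ((19546/3020875)*sqrt(39))*i.


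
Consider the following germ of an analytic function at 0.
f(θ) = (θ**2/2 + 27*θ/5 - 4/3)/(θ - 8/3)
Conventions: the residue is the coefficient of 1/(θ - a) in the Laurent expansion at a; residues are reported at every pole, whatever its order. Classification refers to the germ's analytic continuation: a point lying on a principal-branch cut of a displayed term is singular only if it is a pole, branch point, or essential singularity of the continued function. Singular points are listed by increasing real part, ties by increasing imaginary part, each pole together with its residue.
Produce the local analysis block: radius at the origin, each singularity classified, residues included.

Denominator factor (θ - 8/3): pole of order 1 at 8/3, modulus 8/3.
The radius of convergence is the smallest modulus among the singular points: 8/3.
At the order-1 pole 8/3 set g(θ) = (θ - (8/3))*f(θ) = θ**2/2 + 27*θ/5 - 4/3.
Simple pole: residue = g(a) at a = 8/3, which is 748/45.

Radius of convergence at 0: 8/3.
At 8/3: a pole of order 1; residue 748/45.


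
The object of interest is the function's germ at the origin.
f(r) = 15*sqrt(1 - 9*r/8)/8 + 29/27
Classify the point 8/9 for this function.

The term (15/8)*sqrt(1 - r/(8/9)) has argument 1 - 8/9/(8/9) = 0 at 8/9: a square-root (algebraic, two-sheeted) branch point; the remaining terms are analytic or single-valued there.

The point is an algebraic (square-root) branch point.


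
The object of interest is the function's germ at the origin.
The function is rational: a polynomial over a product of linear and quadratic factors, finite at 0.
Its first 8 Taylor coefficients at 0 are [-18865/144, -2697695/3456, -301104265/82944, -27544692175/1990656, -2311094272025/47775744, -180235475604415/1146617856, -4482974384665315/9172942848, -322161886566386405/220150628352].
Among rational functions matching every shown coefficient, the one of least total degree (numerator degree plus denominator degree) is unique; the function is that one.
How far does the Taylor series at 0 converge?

No rational of total degree below 5 reproduces all 8 coefficients; solving the [0/5] Pade equations on them gives f(θ) = -33/(4*(θ - 3/7)**3*(θ**2 - 5*θ/6 - 4/5)), whose expansion matches every shown term.
Denominator factor (θ**2 - 5*θ/6 - 4/5): discriminant 701/180, real irrational roots 5/12 + (1/60)*sqrt(3505) and 5/12 - (1/60)*sqrt(3505); poles of order 1, moduli 5/12 + (1/60)*sqrt(3505) and -5/12 + (1/60)*sqrt(3505).
Denominator factor (θ - 3/7)^3: pole of order 3 at 3/7, modulus 3/7.
The radius of convergence is the smallest modulus among the singular points: 3/7.

The radius of convergence is 3/7.


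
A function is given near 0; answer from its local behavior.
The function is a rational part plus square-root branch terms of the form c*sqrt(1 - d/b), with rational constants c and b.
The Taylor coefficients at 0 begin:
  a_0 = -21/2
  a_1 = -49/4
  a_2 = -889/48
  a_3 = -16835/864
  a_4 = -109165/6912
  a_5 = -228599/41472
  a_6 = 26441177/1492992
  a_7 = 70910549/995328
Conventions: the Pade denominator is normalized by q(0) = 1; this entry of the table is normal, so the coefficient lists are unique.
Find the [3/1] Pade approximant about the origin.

The Pade approximant has numerator coefficients [-21/2, -28777/7696, -396725/46176, -7435421/1662336]; denominator coefficients [1, -3119/3848].

Taylor coefficients needed (read off): a_0 = -21/2, a_1 = -49/4, a_2 = -889/48, a_3 = -16835/864, a_4 = -109165/6912.
Write the denominator as Q(d) = 1 + q1*d. Requiring Q*f - P = O(d^5) with deg P <= 3 kills the coefficients of d^4..d^4 in Q*f:
  d^4: a_4 + q1*a_3 = 0, i.e. -109165/6912 + (-16835/864)*q1 = 0.
Solving this linear system: q1 = -3119/3848.
The numerator is Q*f truncated at degree 3: P0 = a_0 = -21/2; P1 = a_1 + q1*a_0 = -28777/7696; P2 = a_2 + q1*a_1 = -396725/46176; P3 = a_3 + q1*a_2 = -7435421/1662336.


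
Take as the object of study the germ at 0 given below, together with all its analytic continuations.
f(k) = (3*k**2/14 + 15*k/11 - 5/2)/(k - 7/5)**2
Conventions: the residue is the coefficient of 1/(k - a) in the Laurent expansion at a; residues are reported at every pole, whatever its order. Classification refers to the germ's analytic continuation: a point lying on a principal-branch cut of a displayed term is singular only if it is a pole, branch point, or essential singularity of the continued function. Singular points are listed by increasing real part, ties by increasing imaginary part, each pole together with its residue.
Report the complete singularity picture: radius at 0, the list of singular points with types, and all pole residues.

Denominator factor (k - 7/5)^2: pole of order 2 at 7/5, modulus 7/5.
The radius of convergence is the smallest modulus among the singular points: 7/5.
At the order-2 pole 7/5 set g(k) = (k - (7/5))^2*f(k) = 3*k**2/14 + 15*k/11 - 5/2.
Order-2 pole: residue = g'(a); g'(7/5) = 108/55, so the residue is 108/55.

Radius of convergence at 0: 7/5.
At 7/5: a pole of order 2; residue 108/55.


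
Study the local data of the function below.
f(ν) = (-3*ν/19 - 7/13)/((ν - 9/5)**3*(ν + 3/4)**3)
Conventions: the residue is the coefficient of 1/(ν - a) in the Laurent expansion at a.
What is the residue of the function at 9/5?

The residue is -982240000/28407078999.

At the order-3 pole 9/5 set g(ν) = (ν - (9/5))^3*f(ν) = (-3*ν/19 - 7/13)/(ν + 3/4)**3.
Order-3 pole: residue = g''(a)/2; g''(9/5) = -1964480000/28407078999, so the residue is -982240000/28407078999.


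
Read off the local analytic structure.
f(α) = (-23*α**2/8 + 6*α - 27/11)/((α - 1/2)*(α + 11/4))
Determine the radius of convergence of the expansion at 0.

The radius of convergence is 1/2.

Denominator factor (α - 1/2): pole of order 1 at 1/2, modulus 1/2.
Denominator factor (α + 11/4): pole of order 1 at -11/4, modulus 11/4.
The radius of convergence is the smallest modulus among the singular points: 1/2.
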